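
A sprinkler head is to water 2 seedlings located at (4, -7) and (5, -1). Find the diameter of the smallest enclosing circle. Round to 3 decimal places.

The smallest circle enclosing two points has them as diameter endpoints.
Centre = midpoint = (4.5, -4); r² = |(4, -7)−(5, -1)|²/4 = 37/4 = 9.25.
Diameter = 2r = 2√(9.25) ≈ 6.083.

6.083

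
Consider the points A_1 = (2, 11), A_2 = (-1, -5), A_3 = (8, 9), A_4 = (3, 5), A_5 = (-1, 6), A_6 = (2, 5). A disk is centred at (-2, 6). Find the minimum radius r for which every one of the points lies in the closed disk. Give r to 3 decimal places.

11.045

The required radius is the distance from (-2, 6) to the farthest point.
Squared distances: 41, 122, 109, 26, 1, 17.
Maximum is 122, attained at A_2.
r = √122 ≈ 11.045.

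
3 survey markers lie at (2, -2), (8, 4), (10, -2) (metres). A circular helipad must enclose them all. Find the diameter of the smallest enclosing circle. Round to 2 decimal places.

Call the three points A, B, C in the order given.
Side lengths²: AB² = 72, AC² = 64, BC² = 40.
Since AB² = 72 < 64 + 40 = 104, the triangle is acute, so the smallest enclosing circle is the circumcircle.
Circumcentre = (6, 0), r² = 20.
Diameter = 2r = 2√20 ≈ 8.94.

8.94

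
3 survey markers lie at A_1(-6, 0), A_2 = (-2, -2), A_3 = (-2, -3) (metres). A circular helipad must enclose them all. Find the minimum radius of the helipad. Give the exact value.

2.5

Side lengths²: A_1A_2² = 20, A_1A_3² = 25, A_2A_3² = 1.
Since A_1A_3² = 25 ≥ 20 + 1 = 21, the angle opposite A_1A_3 is not acute, so the smallest enclosing circle has A_1A_3 as diameter.
Centre = midpoint of A_1A_3 = (-4, -1.5), r² = 25/4 = 6.25.
r = √(6.25) = 2.5.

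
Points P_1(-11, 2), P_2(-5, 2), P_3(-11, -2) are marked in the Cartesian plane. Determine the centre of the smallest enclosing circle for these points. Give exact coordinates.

Side lengths²: P_1P_2² = 36, P_1P_3² = 16, P_2P_3² = 52.
Since P_2P_3² = 52 ≥ 36 + 16 = 52, the angle opposite P_2P_3 is not acute, so the smallest enclosing circle has P_2P_3 as diameter.
Centre = midpoint of P_2P_3 = (-8, 0), r² = 52/4 = 13.
Centre = (-8, 0).

(-8, 0)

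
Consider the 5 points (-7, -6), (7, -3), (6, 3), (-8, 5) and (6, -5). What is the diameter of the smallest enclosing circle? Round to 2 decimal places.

A smallest enclosing disk is always determined by at most three of the input points on its boundary.
The farthest pair is (-8, 5)–(6, -5) with squared distance 296. The circle on this segment as diameter has centre (-1, 0) and r² = 296/4 = 74.
Check (-7, -6): distance² to centre = 72 ≤ 74, so it lies inside.
All remaining points lie in this disk, and no smaller disk contains both endpoints, so this is the minimum enclosing circle.
Diameter = 2r = 2√74 ≈ 17.20.

17.20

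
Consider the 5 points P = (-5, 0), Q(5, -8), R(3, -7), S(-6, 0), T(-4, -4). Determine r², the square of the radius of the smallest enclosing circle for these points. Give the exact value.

46.25

The minimum enclosing circle of a finite set is fixed by two of the points (as a diameter) or three (as a circumcircle).
The farthest pair is Q–S with squared distance 185. The circle on this segment as diameter has centre (-0.5, -4) and r² = 185/4 = 46.25.
Check P: distance² to centre = 36.25 ≤ 46.25, so it lies inside.
All remaining points lie in this disk, and no smaller disk contains both endpoints, so this is the minimum enclosing circle.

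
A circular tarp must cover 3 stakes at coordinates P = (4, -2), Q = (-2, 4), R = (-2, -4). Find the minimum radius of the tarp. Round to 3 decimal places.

4.472

Side lengths²: PQ² = 72, PR² = 40, QR² = 64.
Since PQ² = 72 < 64 + 40 = 104, the triangle is acute, so the smallest enclosing circle is the circumcircle.
Circumcentre = (0, 0), r² = 20.
r = √20 ≈ 4.472.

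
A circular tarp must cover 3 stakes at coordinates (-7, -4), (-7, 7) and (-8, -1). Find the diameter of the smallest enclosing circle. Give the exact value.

11

Call the three points A, B, C in the order given.
Side lengths²: AB² = 121, AC² = 10, BC² = 65.
Since AB² = 121 ≥ 65 + 10 = 75, the angle opposite AB is not acute, so the smallest enclosing circle has AB as diameter.
Centre = midpoint of AB = (-7, 1.5), r² = 121/4 = 30.25.
Diameter = 2r = 2√(30.25) = 11.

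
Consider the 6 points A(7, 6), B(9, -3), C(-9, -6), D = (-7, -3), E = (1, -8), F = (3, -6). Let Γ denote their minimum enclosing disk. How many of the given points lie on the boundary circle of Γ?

3

The minimum enclosing circle of a finite set is fixed by two of the points (as a diameter) or three (as a circumcircle).
The minimum enclosing circle is determined by three boundary points: A, B, C.
Their circumcentre is (-19/28, -3/7) with r² = 78625/784.
The farthest remaining point E is at distance² 47153/784 ≤ 78625/784.
The points at distance exactly r from the centre are A, B, C — 3 points.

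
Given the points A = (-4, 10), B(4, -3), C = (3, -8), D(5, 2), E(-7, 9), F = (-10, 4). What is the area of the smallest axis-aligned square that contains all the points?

The bounding box has width 15 and height 18.
An axis-aligned square enclosing the set must have side ≥ max(width, height).
So the minimum side is max(15, 18) = 18.
Area = 18² = 324.

324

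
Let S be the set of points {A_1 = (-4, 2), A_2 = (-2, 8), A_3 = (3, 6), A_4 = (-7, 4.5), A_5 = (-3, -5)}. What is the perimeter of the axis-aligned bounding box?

46

Width = max x − min x = 3 − (-7) = 10.
Height = max y − min y = 8 − (-5) = 13.
Perimeter = 2(10 + 13) = 46.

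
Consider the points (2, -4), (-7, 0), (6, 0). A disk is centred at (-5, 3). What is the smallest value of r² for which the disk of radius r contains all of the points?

The required radius is the distance from (-5, 3) to the farthest point.
Squared distances: 98, 13, 130.
Maximum is 130, attained at (6, 0).

130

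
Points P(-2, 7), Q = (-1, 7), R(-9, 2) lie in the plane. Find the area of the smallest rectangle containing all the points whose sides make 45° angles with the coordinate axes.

In coordinates u = x + y, v = x − y the rectangle is axis-aligned; the map (x,y)→(u,v) scales areas by 2.
u-values: 5, 6, -7; range = 6 − (-7) = 13.
v-values: -9, -8, -11; range = -8 − (-11) = 3.
Area = (13 × 3) / 2 = 19.5.

19.5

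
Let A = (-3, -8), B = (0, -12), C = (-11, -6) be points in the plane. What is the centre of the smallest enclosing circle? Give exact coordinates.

Side lengths²: AB² = 25, AC² = 68, BC² = 157.
Since BC² = 157 ≥ 68 + 25 = 93, the angle opposite BC is not acute, so the smallest enclosing circle has BC as diameter.
Centre = midpoint of BC = (-5.5, -9), r² = 157/4 = 39.25.
Centre = (-5.5, -9).

(-5.5, -9)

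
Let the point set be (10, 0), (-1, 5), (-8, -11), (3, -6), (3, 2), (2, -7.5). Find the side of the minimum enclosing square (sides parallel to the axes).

18

The bounding box has width 18 and height 16.
An axis-aligned square enclosing the set must have side ≥ max(width, height).
So the minimum side is max(18, 16) = 18.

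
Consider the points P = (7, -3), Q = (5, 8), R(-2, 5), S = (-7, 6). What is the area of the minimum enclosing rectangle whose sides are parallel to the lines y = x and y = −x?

In coordinates u = x + y, v = x − y the rectangle is axis-aligned; the map (x,y)→(u,v) scales areas by 2.
u-values: 4, 13, 3, -1; range = 13 − (-1) = 14.
v-values: 10, -3, -7, -13; range = 10 − (-13) = 23.
Area = (14 × 23) / 2 = 161.

161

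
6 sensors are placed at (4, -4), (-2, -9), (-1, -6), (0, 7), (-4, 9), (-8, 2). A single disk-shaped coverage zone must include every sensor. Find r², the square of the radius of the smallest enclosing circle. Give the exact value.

A smallest enclosing disk is always determined by at most three of the input points on its boundary.
The farthest pair is (-2, -9)–(-4, 9) with squared distance 328. The circle on this segment as diameter has centre (-3, 0) and r² = 328/4 = 82.
Check (4, -4): distance² to centre = 65 ≤ 82, so it lies inside.
All remaining points lie in this disk, and no smaller disk contains both endpoints, so this is the minimum enclosing circle.

82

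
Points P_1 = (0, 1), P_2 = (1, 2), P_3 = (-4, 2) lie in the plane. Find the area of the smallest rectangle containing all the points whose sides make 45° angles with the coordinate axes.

In coordinates u = x + y, v = x − y the rectangle is axis-aligned; the map (x,y)→(u,v) scales areas by 2.
u-values: 1, 3, -2; range = 3 − (-2) = 5.
v-values: -1, -1, -6; range = -1 − (-6) = 5.
Area = (5 × 5) / 2 = 12.5.

12.5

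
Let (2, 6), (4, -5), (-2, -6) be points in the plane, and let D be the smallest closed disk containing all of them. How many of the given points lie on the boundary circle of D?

Call the three points A, B, C in the order given.
Side lengths²: AB² = 125, AC² = 160, BC² = 37.
Since AC² = 160 < 125 + 37 = 162, the triangle is acute, so the smallest enclosing circle is the circumcircle.
Circumcentre = (3/34, -1/34), r² = 23125/578.
The points at distance exactly r from the centre are (2, 6), (4, -5), (-2, -6) — 3 points.

3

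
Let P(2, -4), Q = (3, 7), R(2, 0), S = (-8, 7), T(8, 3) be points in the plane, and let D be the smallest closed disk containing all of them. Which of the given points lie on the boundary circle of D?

P, S, T

A smallest enclosing disk is always determined by at most three of the input points on its boundary.
The minimum enclosing circle is determined by three boundary points: P, S, T.
Their circumcentre is (-0.25, 4) with r² = 69.0625.
The farthest remaining point R is at distance² 21.0625 ≤ 69.0625.
The points at distance exactly r from the centre are P, S, T — 3 points.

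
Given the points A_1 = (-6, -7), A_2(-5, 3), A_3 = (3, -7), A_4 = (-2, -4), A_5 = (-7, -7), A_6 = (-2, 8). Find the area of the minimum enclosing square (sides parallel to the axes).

225

The bounding box has width 10 and height 15.
An axis-aligned square enclosing the set must have side ≥ max(width, height).
So the minimum side is max(10, 15) = 15.
Area = 15² = 225.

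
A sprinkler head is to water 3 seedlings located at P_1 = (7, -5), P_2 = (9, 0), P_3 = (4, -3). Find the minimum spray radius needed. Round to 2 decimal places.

Side lengths²: P_1P_2² = 29, P_1P_3² = 13, P_2P_3² = 34.
Since P_2P_3² = 34 < 29 + 13 = 42, the triangle is acute, so the smallest enclosing circle is the circumcircle.
Circumcentre = (259/38, -77/38), r² = 6409/722.
r = √(6409/722) ≈ 2.98.

2.98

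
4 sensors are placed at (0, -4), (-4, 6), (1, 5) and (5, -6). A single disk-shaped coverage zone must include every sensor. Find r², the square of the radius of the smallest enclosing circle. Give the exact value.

56.25

A smallest enclosing disk is always determined by at most three of the input points on its boundary.
The farthest pair is (-4, 6)–(5, -6) with squared distance 225. The circle on this segment as diameter has centre (0.5, 0) and r² = 225/4 = 56.25.
Check (0, -4): distance² to centre = 16.25 ≤ 56.25, so it lies inside.
All remaining points lie in this disk, and no smaller disk contains both endpoints, so this is the minimum enclosing circle.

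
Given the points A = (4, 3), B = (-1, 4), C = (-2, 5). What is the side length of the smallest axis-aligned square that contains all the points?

6

The bounding box has width 6 and height 2.
An axis-aligned square enclosing the set must have side ≥ max(width, height).
So the minimum side is max(6, 2) = 6.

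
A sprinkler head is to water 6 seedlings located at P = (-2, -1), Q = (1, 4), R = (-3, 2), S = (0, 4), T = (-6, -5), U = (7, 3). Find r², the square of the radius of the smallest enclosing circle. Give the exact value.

By Welzl's lemma the MEC is supported by two points (diametrically opposite) or three points (on a circumcircle).
The farthest pair is T–U with squared distance 233. The circle on this segment as diameter has centre (0.5, -1) and r² = 233/4 = 58.25.
Check P: distance² to centre = 6.25 ≤ 58.25, so it lies inside.
All remaining points lie in this disk, and no smaller disk contains both endpoints, so this is the minimum enclosing circle.

58.25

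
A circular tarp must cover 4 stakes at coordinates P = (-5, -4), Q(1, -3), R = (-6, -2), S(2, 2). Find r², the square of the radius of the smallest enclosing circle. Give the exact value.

21.25

By Welzl's lemma the MEC is supported by two points (diametrically opposite) or three points (on a circumcircle).
The farthest pair is P–S with squared distance 85. The circle on this segment as diameter has centre (-1.5, -1) and r² = 85/4 = 21.25.
Check Q: distance² to centre = 10.25 ≤ 21.25, so it lies inside.
All remaining points lie in this disk, and no smaller disk contains both endpoints, so this is the minimum enclosing circle.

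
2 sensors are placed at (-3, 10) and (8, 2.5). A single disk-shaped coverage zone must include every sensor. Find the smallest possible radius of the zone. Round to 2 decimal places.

The smallest circle enclosing two points has them as diameter endpoints.
Centre = midpoint = (2.5, 6.25); r² = |(-3, 10)−(8, 2.5)|²/4 = 177.25/4 = 44.3125.
r = √(44.3125) ≈ 6.66.

6.66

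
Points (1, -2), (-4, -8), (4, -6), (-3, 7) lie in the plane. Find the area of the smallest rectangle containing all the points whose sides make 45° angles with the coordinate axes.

160

In coordinates u = x + y, v = x − y the rectangle is axis-aligned; the map (x,y)→(u,v) scales areas by 2.
u-values: -1, -12, -2, 4; range = 4 − (-12) = 16.
v-values: 3, 4, 10, -10; range = 10 − (-10) = 20.
Area = (16 × 20) / 2 = 160.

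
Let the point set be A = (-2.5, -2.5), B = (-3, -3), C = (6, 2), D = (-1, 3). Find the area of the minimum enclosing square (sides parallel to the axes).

The bounding box has width 9 and height 6.
An axis-aligned square enclosing the set must have side ≥ max(width, height).
So the minimum side is max(9, 6) = 9.
Area = 9² = 81.

81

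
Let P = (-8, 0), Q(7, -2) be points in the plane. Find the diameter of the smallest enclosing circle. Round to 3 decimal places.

The smallest circle enclosing two points has them as diameter endpoints.
Centre = midpoint = (-0.5, -1); r² = |PQ|²/4 = 229/4 = 57.25.
Diameter = 2r = 2√(57.25) ≈ 15.133.

15.133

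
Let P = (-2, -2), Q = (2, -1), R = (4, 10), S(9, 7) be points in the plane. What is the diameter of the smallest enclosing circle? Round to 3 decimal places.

By Welzl's lemma the MEC is supported by two points (diametrically opposite) or three points (on a circumcircle).
The minimum enclosing circle is determined by three boundary points: P, R, S.
Their circumcentre is (41/13, 38/13) with r² = 8585/169.
The farthest remaining point Q is at distance² 2826/169 ≤ 8585/169.
Diameter = 2r = 2√(8585/169) ≈ 14.255.

14.255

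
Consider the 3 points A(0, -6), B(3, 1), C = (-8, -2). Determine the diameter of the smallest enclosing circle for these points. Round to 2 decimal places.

11.42

Side lengths²: AB² = 58, AC² = 80, BC² = 130.
Since BC² = 130 < 80 + 58 = 138, the triangle is acute, so the smallest enclosing circle is the circumcircle.
Circumcentre = (-41/17, -14/17), r² = 9425/289.
Diameter = 2r = 2√(9425/289) ≈ 11.42.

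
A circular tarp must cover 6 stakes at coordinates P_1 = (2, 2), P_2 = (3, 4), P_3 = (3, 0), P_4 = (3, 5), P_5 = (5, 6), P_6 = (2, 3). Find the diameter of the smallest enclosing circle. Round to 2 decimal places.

6.32

A smallest enclosing disk is always determined by at most three of the input points on its boundary.
The farthest pair is P_3–P_5 with squared distance 40. The circle on this segment as diameter has centre (4, 3) and r² = 40/4 = 10.
Check P_1: distance² to centre = 5 ≤ 10, so it lies inside.
All remaining points lie in this disk, and no smaller disk contains both endpoints, so this is the minimum enclosing circle.
Diameter = 2r = 2√10 ≈ 6.32.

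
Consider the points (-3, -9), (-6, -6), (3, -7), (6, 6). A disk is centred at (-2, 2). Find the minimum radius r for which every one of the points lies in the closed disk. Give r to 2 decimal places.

The required radius is the distance from (-2, 2) to the farthest point.
Squared distances: 122, 80, 106, 80.
Maximum is 122, attained at (-3, -9).
r = √122 ≈ 11.05.

11.05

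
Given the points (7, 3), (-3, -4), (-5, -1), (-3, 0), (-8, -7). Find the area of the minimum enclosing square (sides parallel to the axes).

225

The bounding box has width 15 and height 10.
An axis-aligned square enclosing the set must have side ≥ max(width, height).
So the minimum side is max(15, 10) = 15.
Area = 15² = 225.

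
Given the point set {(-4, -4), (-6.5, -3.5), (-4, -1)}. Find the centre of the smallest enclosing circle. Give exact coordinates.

(-5, -2.5)

Call the three points A, B, C in the order given.
Side lengths²: AB² = 6.5, AC² = 9, BC² = 12.5.
Since BC² = 12.5 < 9 + 6.5 = 15.5, the triangle is acute, so the smallest enclosing circle is the circumcircle.
Circumcentre = (-5, -2.5), r² = 3.25.
Centre = (-5, -2.5).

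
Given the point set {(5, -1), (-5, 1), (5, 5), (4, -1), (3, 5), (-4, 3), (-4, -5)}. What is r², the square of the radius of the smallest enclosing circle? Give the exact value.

By Welzl's lemma the MEC is supported by two points (diametrically opposite) or three points (on a circumcircle).
The farthest pair is (5, 5)–(-4, -5) with squared distance 181. The circle on this segment as diameter has centre (0.5, 0) and r² = 181/4 = 45.25.
Check (5, -1): distance² to centre = 21.25 ≤ 45.25, so it lies inside.
All remaining points lie in this disk, and no smaller disk contains both endpoints, so this is the minimum enclosing circle.

45.25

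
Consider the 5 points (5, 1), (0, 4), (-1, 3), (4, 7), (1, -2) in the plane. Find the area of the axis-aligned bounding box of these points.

54

x ranges over [-1, 5], width 6.
y ranges over [-2, 7], height 9.
Area = 6 × 9 = 54.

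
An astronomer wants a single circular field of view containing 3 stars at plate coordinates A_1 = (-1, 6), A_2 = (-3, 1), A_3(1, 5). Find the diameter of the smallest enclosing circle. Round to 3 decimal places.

5.676

Side lengths²: A_1A_2² = 29, A_1A_3² = 5, A_2A_3² = 32.
Since A_2A_3² = 32 < 29 + 5 = 34, the triangle is acute, so the smallest enclosing circle is the circumcircle.
Circumcentre = (-7/6, 19/6), r² = 145/18.
Diameter = 2r = 2√(145/18) ≈ 5.676.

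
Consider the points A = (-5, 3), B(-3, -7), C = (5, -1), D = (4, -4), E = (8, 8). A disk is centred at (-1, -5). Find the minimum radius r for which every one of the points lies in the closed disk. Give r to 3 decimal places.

15.811

The required radius is the distance from (-1, -5) to the farthest point.
Squared distances: 80, 8, 52, 26, 250.
Maximum is 250, attained at E.
r = √250 ≈ 15.811.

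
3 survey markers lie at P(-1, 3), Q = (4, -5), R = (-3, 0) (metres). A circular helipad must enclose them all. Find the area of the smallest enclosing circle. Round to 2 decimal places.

69.90

Side lengths²: PQ² = 89, PR² = 13, QR² = 74.
Since PQ² = 89 ≥ 74 + 13 = 87, the angle opposite PQ is not acute, so the smallest enclosing circle has PQ as diameter.
Centre = midpoint of PQ = (1.5, -1), r² = 89/4 = 22.25.
Area = π·r² = π·22.25 ≈ 69.90.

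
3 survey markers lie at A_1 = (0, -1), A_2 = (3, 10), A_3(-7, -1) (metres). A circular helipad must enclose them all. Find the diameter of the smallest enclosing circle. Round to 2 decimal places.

Side lengths²: A_1A_2² = 130, A_1A_3² = 49, A_2A_3² = 221.
Since A_2A_3² = 221 ≥ 130 + 49 = 179, the angle opposite A_2A_3 is not acute, so the smallest enclosing circle has A_2A_3 as diameter.
Centre = midpoint of A_2A_3 = (-2, 4.5), r² = 221/4 = 55.25.
Diameter = 2r = 2√(55.25) ≈ 14.87.

14.87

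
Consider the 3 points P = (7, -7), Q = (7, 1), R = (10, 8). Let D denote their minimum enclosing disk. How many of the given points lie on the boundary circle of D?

Side lengths²: PQ² = 64, PR² = 234, QR² = 58.
Since PR² = 234 ≥ 64 + 58 = 122, the angle opposite PR is not acute, so the smallest enclosing circle has PR as diameter.
Centre = midpoint of PR = (8.5, 0.5), r² = 234/4 = 58.5.
The points at distance exactly r from the centre are P, R — 2 points.

2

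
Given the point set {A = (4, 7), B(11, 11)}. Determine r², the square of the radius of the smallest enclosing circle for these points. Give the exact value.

The smallest circle enclosing two points has them as diameter endpoints.
Centre = midpoint = (7.5, 9); r² = |AB|²/4 = 65/4 = 16.25.

16.25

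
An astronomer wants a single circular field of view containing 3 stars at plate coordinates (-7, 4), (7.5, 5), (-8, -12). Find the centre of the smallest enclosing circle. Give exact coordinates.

Call the three points A, B, C in the order given.
Side lengths²: AB² = 211.25, AC² = 257, BC² = 529.25.
Since BC² = 529.25 ≥ 257 + 211.25 = 468.25, the angle opposite BC is not acute, so the smallest enclosing circle has BC as diameter.
Centre = midpoint of BC = (-0.25, -3.5), r² = 529.25/4 = 132.3125.
Centre = (-0.25, -3.5).

(-0.25, -3.5)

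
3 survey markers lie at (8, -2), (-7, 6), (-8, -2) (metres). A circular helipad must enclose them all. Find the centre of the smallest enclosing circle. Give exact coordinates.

(0, 1.0625)

Call the three points A, B, C in the order given.
Side lengths²: AB² = 289, AC² = 256, BC² = 65.
Since AB² = 289 < 256 + 65 = 321, the triangle is acute, so the smallest enclosing circle is the circumcircle.
Circumcentre = (0, 1.0625), r² = 73.37890625.
Centre = (0, 1.0625).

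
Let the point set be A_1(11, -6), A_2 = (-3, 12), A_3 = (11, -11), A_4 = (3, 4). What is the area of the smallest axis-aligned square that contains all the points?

The bounding box has width 14 and height 23.
An axis-aligned square enclosing the set must have side ≥ max(width, height).
So the minimum side is max(14, 23) = 23.
Area = 23² = 529.

529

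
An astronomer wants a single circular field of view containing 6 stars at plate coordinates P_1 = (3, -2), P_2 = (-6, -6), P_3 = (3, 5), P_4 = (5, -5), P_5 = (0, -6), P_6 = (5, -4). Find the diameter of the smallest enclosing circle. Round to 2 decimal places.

14.29

By Welzl's lemma the MEC is supported by two points (diametrically opposite) or three points (on a circumcircle).
The minimum enclosing circle is determined by three boundary points: P_2, P_3, P_4.
Their circumcentre is (-51/56, -55/56) with r² = 80093/1568.
The farthest remaining point P_6 is at distance² 69061/1568 ≤ 80093/1568.
Diameter = 2r = 2√(80093/1568) ≈ 14.29.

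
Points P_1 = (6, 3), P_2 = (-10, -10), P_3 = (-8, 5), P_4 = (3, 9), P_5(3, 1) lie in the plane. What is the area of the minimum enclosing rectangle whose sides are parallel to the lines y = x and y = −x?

256

In coordinates u = x + y, v = x − y the rectangle is axis-aligned; the map (x,y)→(u,v) scales areas by 2.
u-values: 9, -20, -3, 12, 4; range = 12 − (-20) = 32.
v-values: 3, 0, -13, -6, 2; range = 3 − (-13) = 16.
Area = (32 × 16) / 2 = 256.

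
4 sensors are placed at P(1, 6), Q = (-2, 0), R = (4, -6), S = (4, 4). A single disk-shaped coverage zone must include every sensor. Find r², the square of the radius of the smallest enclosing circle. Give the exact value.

38.25

The farthest pair is P–R with squared distance 153. The circle on this segment as diameter has centre (2.5, 0) and r² = 153/4 = 38.25.
Check Q: distance² to centre = 20.25 ≤ 38.25, so it lies inside.
All remaining points lie in this disk, and no smaller disk contains both endpoints, so this is the minimum enclosing circle.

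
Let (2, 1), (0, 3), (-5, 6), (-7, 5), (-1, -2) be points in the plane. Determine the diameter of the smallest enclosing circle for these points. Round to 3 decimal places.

9.878

A smallest enclosing disk is always determined by at most three of the input points on its boundary.
The minimum enclosing circle is determined by three boundary points: (2, 1), (-7, 5), (-1, -2).
Their circumcentre is (-69/26, 69/26) with r² = 8245/338.
The farthest remaining point (-5, 6) is at distance² 5645/338 ≤ 8245/338.
Diameter = 2r = 2√(8245/338) ≈ 9.878.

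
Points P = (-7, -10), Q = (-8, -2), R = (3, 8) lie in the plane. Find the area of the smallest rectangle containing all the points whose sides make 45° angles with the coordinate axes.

126

In coordinates u = x + y, v = x − y the rectangle is axis-aligned; the map (x,y)→(u,v) scales areas by 2.
u-values: -17, -10, 11; range = 11 − (-17) = 28.
v-values: 3, -6, -5; range = 3 − (-6) = 9.
Area = (28 × 9) / 2 = 126.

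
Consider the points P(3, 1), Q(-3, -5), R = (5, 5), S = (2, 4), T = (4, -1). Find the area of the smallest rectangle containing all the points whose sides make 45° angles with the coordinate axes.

In coordinates u = x + y, v = x − y the rectangle is axis-aligned; the map (x,y)→(u,v) scales areas by 2.
u-values: 4, -8, 10, 6, 3; range = 10 − (-8) = 18.
v-values: 2, 2, 0, -2, 5; range = 5 − (-2) = 7.
Area = (18 × 7) / 2 = 63.

63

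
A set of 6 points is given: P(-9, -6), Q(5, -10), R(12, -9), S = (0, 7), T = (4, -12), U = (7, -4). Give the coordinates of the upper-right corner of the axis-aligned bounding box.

x-range [-9, 12], y-range [-12, 7].
The upper-right corner is (12, 7).

(12, 7)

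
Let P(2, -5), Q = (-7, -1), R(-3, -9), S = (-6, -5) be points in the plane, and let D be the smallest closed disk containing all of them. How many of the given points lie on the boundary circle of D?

3

The minimum enclosing circle is determined by three boundary points: P, Q, R.
Their circumcentre is (-41/14, -111/28) with r² = 19885/784.
The farthest remaining point S is at distance² 8237/784 ≤ 19885/784.
The points at distance exactly r from the centre are P, Q, R — 3 points.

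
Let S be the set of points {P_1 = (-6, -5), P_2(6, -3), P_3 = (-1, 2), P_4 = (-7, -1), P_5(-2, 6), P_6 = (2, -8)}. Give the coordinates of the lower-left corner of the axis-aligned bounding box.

x-range [-7, 6], y-range [-8, 6].
The lower-left corner is (-7, -8).

(-7, -8)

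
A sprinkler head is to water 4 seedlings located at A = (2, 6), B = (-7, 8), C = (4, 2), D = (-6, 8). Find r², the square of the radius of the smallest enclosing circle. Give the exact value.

39.25

A smallest enclosing disk is always determined by at most three of the input points on its boundary.
The farthest pair is B–C with squared distance 157. The circle on this segment as diameter has centre (-1.5, 5) and r² = 157/4 = 39.25.
Check A: distance² to centre = 13.25 ≤ 39.25, so it lies inside.
All remaining points lie in this disk, and no smaller disk contains both endpoints, so this is the minimum enclosing circle.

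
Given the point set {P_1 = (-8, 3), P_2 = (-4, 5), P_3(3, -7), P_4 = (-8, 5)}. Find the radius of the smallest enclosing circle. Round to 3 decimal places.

By Welzl's lemma the MEC is supported by two points (diametrically opposite) or three points (on a circumcircle).
The farthest pair is P_3–P_4 with squared distance 265. The circle on this segment as diameter has centre (-2.5, -1) and r² = 265/4 = 66.25.
Check P_1: distance² to centre = 46.25 ≤ 66.25, so it lies inside.
All remaining points lie in this disk, and no smaller disk contains both endpoints, so this is the minimum enclosing circle.
r = √(66.25) ≈ 8.139.

8.139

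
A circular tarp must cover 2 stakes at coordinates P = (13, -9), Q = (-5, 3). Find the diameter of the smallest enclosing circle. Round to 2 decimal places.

The smallest circle enclosing two points has them as diameter endpoints.
Centre = midpoint = (4, -3); r² = |PQ|²/4 = 468/4 = 117.
Diameter = 2r = 2√117 ≈ 21.63.

21.63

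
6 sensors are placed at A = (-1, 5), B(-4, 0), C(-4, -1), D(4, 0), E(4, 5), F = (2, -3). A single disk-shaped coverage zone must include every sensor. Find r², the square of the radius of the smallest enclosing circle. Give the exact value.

The minimum enclosing circle is determined by three boundary points: C, E, F.
Their circumcentre is (3/13, 22/13) with r² = 4250/169.
The farthest remaining point B is at distance² 3509/169 ≤ 4250/169.

4250/169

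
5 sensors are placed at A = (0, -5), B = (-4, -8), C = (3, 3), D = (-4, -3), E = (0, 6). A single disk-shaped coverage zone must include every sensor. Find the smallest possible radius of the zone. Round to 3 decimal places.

7.280

The minimum enclosing circle of a finite set is fixed by two of the points (as a diameter) or three (as a circumcircle).
The farthest pair is B–E with squared distance 212. The circle on this segment as diameter has centre (-2, -1) and r² = 212/4 = 53.
Check A: distance² to centre = 20 ≤ 53, so it lies inside.
All remaining points lie in this disk, and no smaller disk contains both endpoints, so this is the minimum enclosing circle.
r = √53 ≈ 7.280.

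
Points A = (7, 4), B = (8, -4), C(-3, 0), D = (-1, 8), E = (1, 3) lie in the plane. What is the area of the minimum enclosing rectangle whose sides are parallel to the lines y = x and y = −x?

In coordinates u = x + y, v = x − y the rectangle is axis-aligned; the map (x,y)→(u,v) scales areas by 2.
u-values: 11, 4, -3, 7, 4; range = 11 − (-3) = 14.
v-values: 3, 12, -3, -9, -2; range = 12 − (-9) = 21.
Area = (14 × 21) / 2 = 147.

147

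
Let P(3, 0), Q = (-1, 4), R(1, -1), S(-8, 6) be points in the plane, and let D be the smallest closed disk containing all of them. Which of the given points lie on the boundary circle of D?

P, S

The minimum enclosing circle of a finite set is fixed by two of the points (as a diameter) or three (as a circumcircle).
The farthest pair is P–S with squared distance 157. The circle on this segment as diameter has centre (-2.5, 3) and r² = 157/4 = 39.25.
Check Q: distance² to centre = 3.25 ≤ 39.25, so it lies inside.
All remaining points lie in this disk, and no smaller disk contains both endpoints, so this is the minimum enclosing circle.
The points at distance exactly r from the centre are P, S — 2 points.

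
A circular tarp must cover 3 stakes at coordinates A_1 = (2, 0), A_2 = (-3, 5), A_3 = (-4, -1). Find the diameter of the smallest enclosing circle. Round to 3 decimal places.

Side lengths²: A_1A_2² = 50, A_1A_3² = 37, A_2A_3² = 37.
Since A_1A_2² = 50 < 37 + 37 = 74, the triangle is acute, so the smallest enclosing circle is the circumcircle.
Circumcentre = (-19/14, 23/14), r² = 1369/98.
Diameter = 2r = 2√(1369/98) ≈ 7.475.

7.475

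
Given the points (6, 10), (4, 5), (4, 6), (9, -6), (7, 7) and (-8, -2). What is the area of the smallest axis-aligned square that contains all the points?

The bounding box has width 17 and height 16.
An axis-aligned square enclosing the set must have side ≥ max(width, height).
So the minimum side is max(17, 16) = 17.
Area = 17² = 289.

289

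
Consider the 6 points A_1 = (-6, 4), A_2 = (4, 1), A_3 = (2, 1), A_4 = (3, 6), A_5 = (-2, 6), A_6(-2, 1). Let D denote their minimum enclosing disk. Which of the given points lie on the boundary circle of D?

A_1, A_2, A_4

A smallest enclosing disk is always determined by at most three of the input points on its boundary.
The minimum enclosing circle is determined by three boundary points: A_1, A_2, A_4.
Their circumcentre is (-91/94, 245/94) with r² = 120445/4418.
The farthest remaining point A_5 is at distance² 55585/4418 ≤ 120445/4418.
The points at distance exactly r from the centre are A_1, A_2, A_4 — 3 points.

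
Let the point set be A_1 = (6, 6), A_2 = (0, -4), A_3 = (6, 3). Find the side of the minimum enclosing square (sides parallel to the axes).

The bounding box has width 6 and height 10.
An axis-aligned square enclosing the set must have side ≥ max(width, height).
So the minimum side is max(6, 10) = 10.

10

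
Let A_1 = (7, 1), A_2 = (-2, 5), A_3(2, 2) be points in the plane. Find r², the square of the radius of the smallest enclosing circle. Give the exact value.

Side lengths²: A_1A_2² = 97, A_1A_3² = 26, A_2A_3² = 25.
Since A_1A_2² = 97 ≥ 26 + 25 = 51, the angle opposite A_1A_2 is not acute, so the smallest enclosing circle has A_1A_2 as diameter.
Centre = midpoint of A_1A_2 = (2.5, 3), r² = 97/4 = 24.25.

24.25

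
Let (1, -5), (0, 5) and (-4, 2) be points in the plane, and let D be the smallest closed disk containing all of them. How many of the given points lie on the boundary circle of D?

Call the three points A, B, C in the order given.
Side lengths²: AB² = 101, AC² = 74, BC² = 25.
Since AB² = 101 ≥ 74 + 25 = 99, the angle opposite AB is not acute, so the smallest enclosing circle has AB as diameter.
Centre = midpoint of AB = (0.5, 0), r² = 101/4 = 25.25.
The points at distance exactly r from the centre are (1, -5), (0, 5) — 2 points.

2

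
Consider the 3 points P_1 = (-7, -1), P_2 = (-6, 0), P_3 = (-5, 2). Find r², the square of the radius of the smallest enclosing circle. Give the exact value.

Side lengths²: P_1P_2² = 2, P_1P_3² = 13, P_2P_3² = 5.
Since P_1P_3² = 13 ≥ 5 + 2 = 7, the angle opposite P_1P_3 is not acute, so the smallest enclosing circle has P_1P_3 as diameter.
Centre = midpoint of P_1P_3 = (-6, 0.5), r² = 13/4 = 3.25.

3.25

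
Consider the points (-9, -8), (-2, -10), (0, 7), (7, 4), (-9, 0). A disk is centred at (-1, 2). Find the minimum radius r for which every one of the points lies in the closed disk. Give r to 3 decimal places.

The required radius is the distance from (-1, 2) to the farthest point.
Squared distances: 164, 145, 26, 68, 68.
Maximum is 164, attained at (-9, -8).
r = √164 ≈ 12.806.

12.806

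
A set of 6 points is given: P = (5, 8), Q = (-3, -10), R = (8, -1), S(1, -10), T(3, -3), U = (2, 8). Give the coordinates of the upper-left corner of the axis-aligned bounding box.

(-3, 8)

x-range [-3, 8], y-range [-10, 8].
The upper-left corner is (-3, 8).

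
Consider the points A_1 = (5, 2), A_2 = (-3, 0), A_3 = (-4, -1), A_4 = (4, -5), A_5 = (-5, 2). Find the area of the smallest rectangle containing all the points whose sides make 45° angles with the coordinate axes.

96

In coordinates u = x + y, v = x − y the rectangle is axis-aligned; the map (x,y)→(u,v) scales areas by 2.
u-values: 7, -3, -5, -1, -3; range = 7 − (-5) = 12.
v-values: 3, -3, -3, 9, -7; range = 9 − (-7) = 16.
Area = (12 × 16) / 2 = 96.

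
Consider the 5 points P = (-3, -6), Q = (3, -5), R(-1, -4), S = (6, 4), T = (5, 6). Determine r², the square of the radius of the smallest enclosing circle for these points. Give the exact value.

52

By Welzl's lemma the MEC is supported by two points (diametrically opposite) or three points (on a circumcircle).
The farthest pair is P–T with squared distance 208. The circle on this segment as diameter has centre (1, 0) and r² = 208/4 = 52.
Check Q: distance² to centre = 29 ≤ 52, so it lies inside.
All remaining points lie in this disk, and no smaller disk contains both endpoints, so this is the minimum enclosing circle.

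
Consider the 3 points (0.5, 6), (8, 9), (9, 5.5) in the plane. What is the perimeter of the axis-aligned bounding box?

24

Width = max x − min x = 9 − 0.5 = 8.5.
Height = max y − min y = 9 − 5.5 = 3.5.
Perimeter = 2(8.5 + 3.5) = 24.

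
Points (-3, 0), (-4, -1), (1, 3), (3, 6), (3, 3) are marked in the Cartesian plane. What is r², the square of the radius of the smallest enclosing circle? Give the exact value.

The farthest pair is (-4, -1)–(3, 6) with squared distance 98. The circle on this segment as diameter has centre (-0.5, 2.5) and r² = 98/4 = 24.5.
Check (-3, 0): distance² to centre = 12.5 ≤ 24.5, so it lies inside.
All remaining points lie in this disk, and no smaller disk contains both endpoints, so this is the minimum enclosing circle.

24.5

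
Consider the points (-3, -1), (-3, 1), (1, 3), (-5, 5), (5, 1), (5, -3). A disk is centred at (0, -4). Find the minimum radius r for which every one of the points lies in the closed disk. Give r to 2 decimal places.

10.30

The required radius is the distance from (0, -4) to the farthest point.
Squared distances: 18, 34, 50, 106, 50, 26.
Maximum is 106, attained at (-5, 5).
r = √106 ≈ 10.30.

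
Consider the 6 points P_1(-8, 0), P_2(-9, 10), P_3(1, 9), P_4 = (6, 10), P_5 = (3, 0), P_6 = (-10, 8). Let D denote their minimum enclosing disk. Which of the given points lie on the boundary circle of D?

By Welzl's lemma the MEC is supported by two points (diametrically opposite) or three points (on a circumcircle).
The minimum enclosing circle is determined by three boundary points: P_1, P_4, P_6.
Their circumcentre is (-53/33, 193/33) with r² = 81770/1089.
The farthest remaining point P_2 is at distance² 78305/1089 ≤ 81770/1089.
The points at distance exactly r from the centre are P_1, P_4, P_6 — 3 points.

P_1, P_4, P_6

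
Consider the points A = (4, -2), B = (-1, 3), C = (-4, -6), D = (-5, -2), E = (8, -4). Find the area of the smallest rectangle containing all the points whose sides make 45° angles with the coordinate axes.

112

In coordinates u = x + y, v = x − y the rectangle is axis-aligned; the map (x,y)→(u,v) scales areas by 2.
u-values: 2, 2, -10, -7, 4; range = 4 − (-10) = 14.
v-values: 6, -4, 2, -3, 12; range = 12 − (-4) = 16.
Area = (14 × 16) / 2 = 112.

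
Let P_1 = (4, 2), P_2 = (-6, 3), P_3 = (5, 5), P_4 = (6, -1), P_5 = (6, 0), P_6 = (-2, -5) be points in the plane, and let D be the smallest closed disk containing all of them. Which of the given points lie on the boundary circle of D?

A smallest enclosing disk is always determined by at most three of the input points on its boundary.
The minimum enclosing circle is determined by three boundary points: P_2, P_3, P_6.
Their circumcentre is (1/24, 49/48) with r² = 93125/2304.
The farthest remaining point P_4 is at distance² 91205/2304 ≤ 93125/2304.
The points at distance exactly r from the centre are P_2, P_3, P_6 — 3 points.

P_2, P_3, P_6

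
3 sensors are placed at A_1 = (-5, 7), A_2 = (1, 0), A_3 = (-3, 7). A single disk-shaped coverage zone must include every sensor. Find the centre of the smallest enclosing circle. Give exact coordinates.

(-2, 3.5)

Side lengths²: A_1A_2² = 85, A_1A_3² = 4, A_2A_3² = 65.
Since A_1A_2² = 85 ≥ 65 + 4 = 69, the angle opposite A_1A_2 is not acute, so the smallest enclosing circle has A_1A_2 as diameter.
Centre = midpoint of A_1A_2 = (-2, 3.5), r² = 85/4 = 21.25.
Centre = (-2, 3.5).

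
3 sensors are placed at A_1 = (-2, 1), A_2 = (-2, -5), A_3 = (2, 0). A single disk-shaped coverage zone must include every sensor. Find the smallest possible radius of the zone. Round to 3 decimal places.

Side lengths²: A_1A_2² = 36, A_1A_3² = 17, A_2A_3² = 41.
Since A_2A_3² = 41 < 36 + 17 = 53, the triangle is acute, so the smallest enclosing circle is the circumcircle.
Circumcentre = (-0.625, -2), r² = 10.890625.
r = √(10.890625) ≈ 3.300.

3.300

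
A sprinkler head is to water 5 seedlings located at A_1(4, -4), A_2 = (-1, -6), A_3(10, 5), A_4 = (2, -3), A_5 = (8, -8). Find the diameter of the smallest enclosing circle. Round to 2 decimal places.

15.59

The minimum enclosing circle of a finite set is fixed by two of the points (as a diameter) or three (as a circumcircle).
The minimum enclosing circle is determined by three boundary points: A_2, A_3, A_5.
Their circumcentre is (107/22, -19/22) with r² = 14705/242.
The farthest remaining point A_4 is at distance² 3089/242 ≤ 14705/242.
Diameter = 2r = 2√(14705/242) ≈ 15.59.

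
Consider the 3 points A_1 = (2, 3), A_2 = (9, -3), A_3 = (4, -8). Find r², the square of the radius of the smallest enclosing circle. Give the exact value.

10625/338

Side lengths²: A_1A_2² = 85, A_1A_3² = 125, A_2A_3² = 50.
Since A_1A_3² = 125 < 85 + 50 = 135, the triangle is acute, so the smallest enclosing circle is the circumcircle.
Circumcentre = (89/26, -63/26), r² = 10625/338.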